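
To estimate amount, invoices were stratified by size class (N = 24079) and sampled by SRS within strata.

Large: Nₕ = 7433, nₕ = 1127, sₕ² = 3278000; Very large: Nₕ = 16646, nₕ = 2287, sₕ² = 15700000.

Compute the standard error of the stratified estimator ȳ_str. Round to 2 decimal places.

55.36

Var(ȳ_str) = Σₕ Wₕ²(1 − fₕ)sₕ²/nₕ with Wₕ = Nₕ/N, N = 24079.
Large: Wₕ = 0.30869222; term = 0.30869222²·(1 − 0.15162115)·3278000/1127 = 235.13985.
Very large: Wₕ = 0.69130778; term = 0.69130778²·(1 − 0.13739036)·15700000/2287 = 2830.0277.
Sum = 3065.1676.
SE = √(3065.1676) = 55.36.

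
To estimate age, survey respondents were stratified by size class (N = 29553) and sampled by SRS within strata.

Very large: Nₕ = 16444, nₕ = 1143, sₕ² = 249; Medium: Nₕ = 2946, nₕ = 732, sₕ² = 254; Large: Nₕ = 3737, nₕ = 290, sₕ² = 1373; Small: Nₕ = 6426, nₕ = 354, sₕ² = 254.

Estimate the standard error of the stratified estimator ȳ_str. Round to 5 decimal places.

Var(ȳ_str) = Σₕ Wₕ²(1 − fₕ)sₕ²/nₕ with Wₕ = Nₕ/N, N = 29553.
Very large: Wₕ = 0.55642405; term = 0.55642405²·(1 − 0.06950864)·249/1143 = 0.062759179.
Medium: Wₕ = 0.09968531; term = 0.09968531²·(1 − 0.24847251)·254/732 = 0.0025913725.
Large: Wₕ = 0.12645078; term = 0.12645078²·(1 − 0.07760235)·1373/290 = 0.06982867.
Small: Wₕ = 0.21743985; term = 0.21743985²·(1 − 0.05508870)·254/354 = 0.032055296.
Sum = 0.16723452.
SE = √(0.16723452) = 0.40894.

0.40894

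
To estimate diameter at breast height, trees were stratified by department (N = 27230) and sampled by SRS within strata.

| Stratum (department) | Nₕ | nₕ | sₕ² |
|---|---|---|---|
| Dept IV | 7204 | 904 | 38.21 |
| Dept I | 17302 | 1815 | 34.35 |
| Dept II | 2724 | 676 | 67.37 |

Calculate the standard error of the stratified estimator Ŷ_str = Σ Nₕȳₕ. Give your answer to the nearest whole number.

2747

Var(Ŷ_str) = Σₕ Nₕ²(1 − fₕ)sₕ²/nₕ.
Dept IV: 7204²·(1 − 904/7204)·38.21/904 = 1.918328 × 10^6.
Dept I: 17302²·(1 − 1815/17302)·34.35/1815 = 5.0712348 × 10^6.
Dept II: 2724²·(1 − 676/2724)·67.37/676 = 555977.1.
Sum = 7.5455399 × 10^6.
SE = √(7.5455399 × 10^6) = 2747.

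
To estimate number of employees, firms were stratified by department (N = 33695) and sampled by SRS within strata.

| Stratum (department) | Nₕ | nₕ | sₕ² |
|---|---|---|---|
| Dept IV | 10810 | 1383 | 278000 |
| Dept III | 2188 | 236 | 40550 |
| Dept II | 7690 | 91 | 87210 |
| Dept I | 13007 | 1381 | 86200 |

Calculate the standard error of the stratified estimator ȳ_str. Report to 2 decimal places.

Var(ȳ_str) = Σₕ Wₕ²(1 − fₕ)sₕ²/nₕ with Wₕ = Nₕ/N, N = 33695.
Dept IV: Wₕ = 0.32081911; term = 0.32081911²·(1 − 0.12793710)·278000/1383 = 18.042258.
Dept III: Wₕ = 0.06493545; term = 0.06493545²·(1 − 0.10786106)·40550/236 = 0.64636088.
Dept II: Wₕ = 0.22822377; term = 0.22822377²·(1 − 0.01183355)·87210/91 = 49.326098.
Dept I: Wₕ = 0.38602166; term = 0.38602166²·(1 − 0.10617360)·86200/1381 = 8.3136191.
Sum = 76.328336.
SE = √(76.328336) = 8.74.

8.74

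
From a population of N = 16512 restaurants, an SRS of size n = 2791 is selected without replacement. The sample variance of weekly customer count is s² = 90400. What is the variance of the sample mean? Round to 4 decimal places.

26.9150

Under SRS without replacement, Var(ȳ) = (1 − f)·s²/n with f = n/N = 2791/16512 = 0.16902859.
Var(ȳ) = (1 − 0.16902859)·90400/2791 = 0.83097141·32.389824 = 26.915018.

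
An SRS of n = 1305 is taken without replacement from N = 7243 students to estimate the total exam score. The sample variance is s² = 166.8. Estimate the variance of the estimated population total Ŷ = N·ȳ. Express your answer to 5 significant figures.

Var(Ŷ) = N²·Var(ȳ) = N²·(1 − n/N)·s²/n.
f = 1305/7243 = 0.18017396; Var(ȳ) = 0.81982604·166.8/1305 = 0.10478696.
Var(Ŷ) = 7243² · 0.10478696 = 5.4972338 × 10^6.

5.4972 × 10^6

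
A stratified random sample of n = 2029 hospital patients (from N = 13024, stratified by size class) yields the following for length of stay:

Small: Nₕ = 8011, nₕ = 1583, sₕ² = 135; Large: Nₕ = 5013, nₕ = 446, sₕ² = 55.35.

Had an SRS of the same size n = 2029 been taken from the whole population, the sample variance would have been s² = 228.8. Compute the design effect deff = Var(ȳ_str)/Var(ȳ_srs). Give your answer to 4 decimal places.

0.4479

Var(ȳ_str) = Σ Wₕ²(1−fₕ)sₕ²/nₕ with Wₕ = Nₕ/13024:
  Small: (8011/13024)²·(1−1583/8011)·135/1583 = 0.02588968
  Large: (5013/13024)²·(1−446/5013)·55.35/446 = 0.016750305
  → Var(ȳ_str) = 0.042639985.
Var(ȳ_srs) = (1 − 2029/13024)·228.8/2029 = 0.095197341.
deff = 0.042639985 / 0.095197341 = 0.4479.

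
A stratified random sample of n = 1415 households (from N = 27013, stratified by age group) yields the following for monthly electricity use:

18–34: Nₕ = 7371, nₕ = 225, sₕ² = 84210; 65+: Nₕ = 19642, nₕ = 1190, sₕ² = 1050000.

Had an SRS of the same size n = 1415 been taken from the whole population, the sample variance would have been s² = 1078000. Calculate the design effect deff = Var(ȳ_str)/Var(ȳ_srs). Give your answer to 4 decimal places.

Var(ȳ_str) = Σ Wₕ²(1−fₕ)sₕ²/nₕ with Wₕ = Nₕ/27013:
  18–34: (7371/27013)²·(1−225/7371)·84210/225 = 27.016242
  65+: (19642/27013)²·(1−1190/19642)·1050000/1190 = 438.25396
  → Var(ȳ_str) = 465.2702.
Var(ȳ_srs) = (1 − 1415/27013)·1078000/1415 = 721.93074.
deff = 465.2702 / 721.93074 = 0.6445.

0.6445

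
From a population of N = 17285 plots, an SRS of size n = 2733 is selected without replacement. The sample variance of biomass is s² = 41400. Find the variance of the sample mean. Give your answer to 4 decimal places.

12.7530

Under SRS without replacement, Var(ȳ) = (1 − f)·s²/n with f = n/N = 2733/17285 = 0.15811397.
Var(ȳ) = (1 − 0.15811397)·41400/2733 = 0.84188603·15.148189 = 12.753049.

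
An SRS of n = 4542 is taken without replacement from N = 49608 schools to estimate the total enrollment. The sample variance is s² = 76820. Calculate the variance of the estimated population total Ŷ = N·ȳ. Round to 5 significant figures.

3.7812 × 10^10

Var(Ŷ) = N²·Var(ȳ) = N²·(1 − n/N)·s²/n.
f = 4542/49608 = 0.09155781; Var(ȳ) = 0.90844219·76820/4542 = 15.364714.
Var(Ŷ) = 49608² · 15.364714 = 3.7811849 × 10^10.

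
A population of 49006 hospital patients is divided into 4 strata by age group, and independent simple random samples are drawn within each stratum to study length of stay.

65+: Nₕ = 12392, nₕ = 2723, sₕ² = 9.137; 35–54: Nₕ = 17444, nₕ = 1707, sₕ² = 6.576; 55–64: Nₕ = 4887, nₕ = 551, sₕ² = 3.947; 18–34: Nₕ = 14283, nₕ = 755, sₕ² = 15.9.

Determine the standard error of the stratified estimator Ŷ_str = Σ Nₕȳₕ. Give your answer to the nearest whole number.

Var(Ŷ_str) = Σₕ Nₕ²(1 − fₕ)sₕ²/nₕ.
65+: 12392²·(1 − 2723/12392)·9.137/2723 = 402048.97.
35–54: 17444²·(1 − 1707/17444)·6.576/1707 = 1.0575388 × 10^6.
55–64: 4887²·(1 − 551/4887)·3.947/551 = 151791.39.
18–34: 14283²·(1 − 755/14283)·15.9/755 = 4.0691454 × 10^6.
Sum = 5.6805246 × 10^6.
SE = √(5.6805246 × 10^6) = 2383.

2383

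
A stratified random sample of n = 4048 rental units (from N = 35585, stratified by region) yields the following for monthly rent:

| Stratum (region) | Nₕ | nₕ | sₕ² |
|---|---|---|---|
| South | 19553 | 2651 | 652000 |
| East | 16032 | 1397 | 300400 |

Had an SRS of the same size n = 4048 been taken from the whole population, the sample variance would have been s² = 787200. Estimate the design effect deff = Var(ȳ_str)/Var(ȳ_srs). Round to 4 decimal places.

Var(ȳ_str) = Σ Wₕ²(1−fₕ)sₕ²/nₕ with Wₕ = Nₕ/35585:
  South: (19553/35585)²·(1−2651/19553)·652000/2651 = 64.188234
  East: (16032/35585)²·(1−1397/16032)·300400/1397 = 39.842815
  → Var(ȳ_str) = 104.03105.
Var(ȳ_srs) = (1 − 4048/35585)·787200/4048 = 172.34472.
deff = 104.03105 / 172.34472 = 0.6036.

0.6036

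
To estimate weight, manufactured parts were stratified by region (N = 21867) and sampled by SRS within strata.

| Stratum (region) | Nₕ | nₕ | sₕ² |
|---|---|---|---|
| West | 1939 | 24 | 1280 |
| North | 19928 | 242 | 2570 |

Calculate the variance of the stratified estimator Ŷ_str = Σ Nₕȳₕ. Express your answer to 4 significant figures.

Var(Ŷ_str) = Σₕ Nₕ²(1 − fₕ)sₕ²/nₕ.
West: 1939²·(1 − 24/1939)·1280/24 = 1.9803653 × 10^8.
North: 19928²·(1 − 242/19928)·2570/242 = 4.1661889 × 10^9.
Sum = 4.3642254 × 10^9.

4.364 × 10^9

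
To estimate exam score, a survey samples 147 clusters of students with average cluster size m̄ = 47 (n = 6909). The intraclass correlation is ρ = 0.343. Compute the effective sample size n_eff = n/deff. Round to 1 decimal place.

411.8

deff = 1 + (47 − 1)·0.343 = 1 + 15.778 = 16.778.
n_eff = 6909 / 16.778 = 411.8.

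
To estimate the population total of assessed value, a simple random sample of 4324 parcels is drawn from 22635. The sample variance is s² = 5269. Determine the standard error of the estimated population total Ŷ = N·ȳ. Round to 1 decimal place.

22473.3

Var(Ŷ) = N²·Var(ȳ) = N²·(1 − n/N)·s²/n.
f = 4324/22635 = 0.19103159; Var(ȳ) = 0.80896841·5269/4324 = 0.98576655.
Var(Ŷ) = 22635² · 0.98576655 = 5.0505081 × 10^8.
SE(Ŷ) = √(5.0505081 × 10^8) = 22473.3.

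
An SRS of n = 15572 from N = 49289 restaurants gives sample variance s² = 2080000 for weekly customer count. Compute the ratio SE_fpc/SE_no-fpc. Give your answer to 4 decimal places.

f = n/N = 15572/49289 = 0.31593256.
SE_no-fpc = √(s²/n) = 11.557382; SE_fpc = √((1−f)s²/n) = 9.5589223.
Ratio = √(1−f) = 0.82708370.

0.8271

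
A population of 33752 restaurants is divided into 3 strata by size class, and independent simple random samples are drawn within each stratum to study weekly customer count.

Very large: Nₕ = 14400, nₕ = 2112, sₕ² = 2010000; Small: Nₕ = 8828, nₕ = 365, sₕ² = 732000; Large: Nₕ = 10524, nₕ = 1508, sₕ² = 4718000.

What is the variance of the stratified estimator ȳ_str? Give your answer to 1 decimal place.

539.9

Var(ȳ_str) = Σₕ Wₕ²(1 − fₕ)sₕ²/nₕ with Wₕ = Nₕ/N, N = 33752.
Very large: Wₕ = 0.42664138; term = 0.42664138²·(1 − 0.14666667)·2010000/2112 = 147.82463.
Small: Wₕ = 0.26155487; term = 0.26155487²·(1 − 0.04134572)·732000/365 = 131.52426.
Large: Wₕ = 0.31180374; term = 0.31180374²·(1 − 0.14329152)·4718000/1508 = 260.58674.
Sum = 539.93563.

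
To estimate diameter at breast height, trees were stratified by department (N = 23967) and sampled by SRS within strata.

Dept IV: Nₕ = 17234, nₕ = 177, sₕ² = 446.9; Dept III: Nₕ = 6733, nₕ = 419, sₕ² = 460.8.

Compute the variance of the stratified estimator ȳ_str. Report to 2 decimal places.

Var(ȳ_str) = Σₕ Wₕ²(1 − fₕ)sₕ²/nₕ with Wₕ = Nₕ/N, N = 23967.
Dept IV: Wₕ = 0.71907206; term = 0.71907206²·(1 − 0.01027040)·446.9/177 = 1.292107.
Dept III: Wₕ = 0.28092794; term = 0.28092794²·(1 − 0.06223080)·460.8/419 = 0.081392481.
Sum = 1.3734995.

1.37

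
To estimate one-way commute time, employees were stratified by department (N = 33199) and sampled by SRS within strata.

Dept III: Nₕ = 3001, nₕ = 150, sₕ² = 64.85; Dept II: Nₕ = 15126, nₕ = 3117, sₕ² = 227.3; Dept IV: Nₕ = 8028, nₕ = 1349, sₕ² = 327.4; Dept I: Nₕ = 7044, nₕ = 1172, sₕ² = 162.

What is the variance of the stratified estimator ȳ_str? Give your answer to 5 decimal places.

Var(ȳ_str) = Σₕ Wₕ²(1 − fₕ)sₕ²/nₕ with Wₕ = Nₕ/N, N = 33199.
Dept III: Wₕ = 0.09039429; term = 0.09039429²·(1 − 0.04998334)·64.85/150 = 0.0033560771.
Dept II: Wₕ = 0.45561613; term = 0.45561613²·(1 − 0.20606902)·227.3/3117 = 0.012018315.
Dept IV: Wₕ = 0.24181451; term = 0.24181451²·(1 − 0.16803687)·327.4/1349 = 0.01180689.
Dept I: Wₕ = 0.21217507; term = 0.21217507²·(1 − 0.16638274)·162/1172 = 0.005187317.
Sum = 0.032368599.

0.03237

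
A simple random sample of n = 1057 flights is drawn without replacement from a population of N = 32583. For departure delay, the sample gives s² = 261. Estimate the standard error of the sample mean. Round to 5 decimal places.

0.48879

Under SRS without replacement, Var(ȳ) = (1 − f)·s²/n with f = n/N = 1057/32583 = 0.03244023.
Var(ȳ) = (1 − 0.03244023)·261/1057 = 0.96755977·0.24692526 = 0.23891495.
SE(ȳ) = √(0.23891495) = 0.48879.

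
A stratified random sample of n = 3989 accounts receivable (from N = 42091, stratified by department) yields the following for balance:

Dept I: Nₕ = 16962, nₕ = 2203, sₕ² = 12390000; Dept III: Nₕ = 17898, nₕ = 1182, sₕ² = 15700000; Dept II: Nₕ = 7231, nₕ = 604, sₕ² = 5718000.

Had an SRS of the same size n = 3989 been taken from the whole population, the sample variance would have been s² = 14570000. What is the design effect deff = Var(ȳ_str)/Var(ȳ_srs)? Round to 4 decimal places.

Var(ȳ_str) = Σ Wₕ²(1−fₕ)sₕ²/nₕ with Wₕ = Nₕ/42091:
  Dept I: (16962/42091)²·(1−2203/16962)·12390000/2203 = 794.71665
  Dept III: (17898/42091)²·(1−1182/17898)·15700000/1182 = 2243.0583
  Dept II: (7231/42091)²·(1−604/7231)·5718000/604 = 256.06137
  → Var(ȳ_str) = 3293.8363.
Var(ȳ_srs) = (1 − 3989/42091)·14570000/3989 = 3306.3897.
deff = 3293.8363 / 3306.3897 = 0.9962.

0.9962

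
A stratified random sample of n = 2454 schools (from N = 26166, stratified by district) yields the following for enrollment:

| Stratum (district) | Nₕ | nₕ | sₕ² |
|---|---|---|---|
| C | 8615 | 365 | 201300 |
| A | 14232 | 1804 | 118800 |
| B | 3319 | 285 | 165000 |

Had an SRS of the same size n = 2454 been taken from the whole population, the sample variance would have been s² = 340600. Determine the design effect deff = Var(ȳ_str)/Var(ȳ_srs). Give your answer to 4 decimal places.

0.6581

Var(ȳ_str) = Σ Wₕ²(1−fₕ)sₕ²/nₕ with Wₕ = Nₕ/26166:
  C: (8615/26166)²·(1−365/8615)·201300/365 = 57.251315
  A: (14232/26166)²·(1−1804/14232)·118800/1804 = 17.012667
  B: (3319/26166)²·(1−285/3319)·165000/285 = 8.5150507
  → Var(ȳ_str) = 82.779033.
Var(ȳ_srs) = (1 − 2454/26166)·340600/2454 = 125.77691.
deff = 82.779033 / 125.77691 = 0.6581.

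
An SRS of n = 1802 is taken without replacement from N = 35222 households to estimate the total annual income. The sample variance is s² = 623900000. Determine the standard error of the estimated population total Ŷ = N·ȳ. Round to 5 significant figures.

Var(Ŷ) = N²·Var(ȳ) = N²·(1 − n/N)·s²/n.
f = 1802/35222 = 0.05116121; Var(ȳ) = 0.94883879·623900000/1802 = 328513.05.
Var(Ŷ) = 35222² · 328513.05 = 4.0754977 × 10^14.
SE(Ŷ) = √(4.0754977 × 10^14) = 2.0188 × 10^7.

2.0188 × 10^7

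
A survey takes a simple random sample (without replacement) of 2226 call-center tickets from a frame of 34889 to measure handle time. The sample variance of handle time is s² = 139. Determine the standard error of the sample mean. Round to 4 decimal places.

0.2418

Under SRS without replacement, Var(ȳ) = (1 − f)·s²/n with f = n/N = 2226/34889 = 0.06380234.
Var(ȳ) = (1 − 0.06380234)·139/2226 = 0.93619766·0.062443845 = 0.058459782.
SE(ȳ) = √(0.058459782) = 0.2418.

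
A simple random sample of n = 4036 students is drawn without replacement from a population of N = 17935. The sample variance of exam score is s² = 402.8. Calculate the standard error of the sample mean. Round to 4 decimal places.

0.2781

Under SRS without replacement, Var(ȳ) = (1 − f)·s²/n with f = n/N = 4036/17935 = 0.22503485.
Var(ȳ) = (1 − 0.22503485)·402.8/4036 = 0.77496515·0.099801784 = 0.077342905.
SE(ȳ) = √(0.077342905) = 0.2781.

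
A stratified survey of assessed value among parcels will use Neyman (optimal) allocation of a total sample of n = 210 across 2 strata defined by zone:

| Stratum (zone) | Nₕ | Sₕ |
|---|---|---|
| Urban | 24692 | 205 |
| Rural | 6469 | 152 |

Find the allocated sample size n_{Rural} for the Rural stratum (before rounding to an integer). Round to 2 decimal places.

Neyman allocation: nₕ = n·NₕSₕ / Σⱼ NⱼSⱼ.
Σ NⱼSⱼ = 24692·205 + 6469·152 = 6.045148 × 10^6.
n_{Rural} = 210·6469·152 / (6.045148 × 10^6) = 34.16.

34.16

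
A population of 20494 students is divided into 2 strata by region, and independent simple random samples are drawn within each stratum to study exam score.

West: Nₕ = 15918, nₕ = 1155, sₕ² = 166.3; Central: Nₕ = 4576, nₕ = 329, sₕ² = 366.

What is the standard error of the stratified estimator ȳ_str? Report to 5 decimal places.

Var(ȳ_str) = Σₕ Wₕ²(1 − fₕ)sₕ²/nₕ with Wₕ = Nₕ/N, N = 20494.
West: Wₕ = 0.77671514; term = 0.77671514²·(1 − 0.07255937)·166.3/1155 = 0.080560086.
Central: Wₕ = 0.22328486; term = 0.22328486²·(1 − 0.07189685)·366/329 = 0.051475432.
Sum = 0.13203552.
SE = √(0.13203552) = 0.36337.

0.36337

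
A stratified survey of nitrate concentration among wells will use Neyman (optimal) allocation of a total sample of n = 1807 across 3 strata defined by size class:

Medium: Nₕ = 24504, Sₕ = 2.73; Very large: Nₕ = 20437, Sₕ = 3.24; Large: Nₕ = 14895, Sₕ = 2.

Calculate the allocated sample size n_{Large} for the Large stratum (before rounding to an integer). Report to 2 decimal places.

Neyman allocation: nₕ = n·NₕSₕ / Σⱼ NⱼSⱼ.
Σ NⱼSⱼ = 24504·2.73 + 20437·3.24 + 14895·2 = 162901.8.
n_{Large} = 1807·14895·2 / 162901.8 = 330.45.

330.45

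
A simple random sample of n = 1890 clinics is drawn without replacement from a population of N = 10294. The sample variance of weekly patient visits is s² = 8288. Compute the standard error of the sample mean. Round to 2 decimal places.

1.89

Under SRS without replacement, Var(ȳ) = (1 − f)·s²/n with f = n/N = 1890/10294 = 0.18360210.
Var(ȳ) = (1 − 0.18360210)·8288/1890 = 0.81639790·4.3851852 = 3.580056.
SE(ȳ) = √(3.580056) = 1.89.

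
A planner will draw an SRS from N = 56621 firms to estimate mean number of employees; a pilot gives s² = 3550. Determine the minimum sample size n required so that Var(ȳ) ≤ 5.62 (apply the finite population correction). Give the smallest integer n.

Without fpc, n₀ = s²/D = 3550/5.62 = 631.6726.
With fpc, (1 − n/N)·s²/n ≤ D requires n ≥ n₀/(1 + n₀/N) = 631.6726/(1 + 631.6726/56621) = 624.7033.
Rounding up, n = 625.

625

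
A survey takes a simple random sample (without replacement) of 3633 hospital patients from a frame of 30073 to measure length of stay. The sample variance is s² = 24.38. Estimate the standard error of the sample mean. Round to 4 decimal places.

Under SRS without replacement, Var(ȳ) = (1 − f)·s²/n with f = n/N = 3633/30073 = 0.12080604.
Var(ȳ) = (1 − 0.12080604)·24.38/3633 = 0.87919396·0.0067107074 = 0.0059000134.
SE(ȳ) = √(0.0059000134) = 0.0768.

0.0768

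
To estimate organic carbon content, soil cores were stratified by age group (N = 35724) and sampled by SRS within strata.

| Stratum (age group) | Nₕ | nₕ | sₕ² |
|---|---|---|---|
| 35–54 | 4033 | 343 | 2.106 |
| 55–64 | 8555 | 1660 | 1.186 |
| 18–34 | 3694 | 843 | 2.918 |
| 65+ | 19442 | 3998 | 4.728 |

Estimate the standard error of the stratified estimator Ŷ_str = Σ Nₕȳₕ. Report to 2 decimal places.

724.61

Var(Ŷ_str) = Σₕ Nₕ²(1 − fₕ)sₕ²/nₕ.
35–54: 4033²·(1 − 343/4033)·2.106/343 = 91373.2.
55–64: 8555²·(1 − 1660/8555)·1.186/1660 = 42143.528.
18–34: 3694²·(1 − 843/3694)·2.918/843 = 36454.557.
65+: 19442²·(1 − 3998/19442)·4.728/3998 = 355087.52.
Sum = 525058.81.
SE = √(525058.81) = 724.61.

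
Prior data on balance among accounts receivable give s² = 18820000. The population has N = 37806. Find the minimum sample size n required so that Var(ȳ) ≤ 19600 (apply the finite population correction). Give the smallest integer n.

Without fpc, n₀ = s²/D = 18820000/19600 = 960.2041.
With fpc, (1 − n/N)·s²/n ≤ D requires n ≥ n₀/(1 + n₀/N) = 960.2041/(1 + 960.2041/37806) = 936.4207.
Rounding up, n = 937.

937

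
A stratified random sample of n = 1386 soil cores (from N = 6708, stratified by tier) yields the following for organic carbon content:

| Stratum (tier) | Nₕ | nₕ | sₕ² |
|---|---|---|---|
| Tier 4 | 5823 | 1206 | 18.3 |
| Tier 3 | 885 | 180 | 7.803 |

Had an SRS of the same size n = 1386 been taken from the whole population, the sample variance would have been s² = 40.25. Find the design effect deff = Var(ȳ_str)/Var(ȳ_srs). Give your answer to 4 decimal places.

0.4196

Var(ȳ_str) = Σ Wₕ²(1−fₕ)sₕ²/nₕ with Wₕ = Nₕ/6708:
  Tier 4: (5823/6708)²·(1−1206/5823)·18.3/1206 = 0.00906618
  Tier 3: (885/6708)²·(1−180/885)·7.803/180 = 6.010843 × 10^-4
  → Var(ȳ_str) = 0.0096672643.
Var(ȳ_srs) = (1 − 1386/6708)·40.25/1386 = 0.023040106.
deff = 0.0096672643 / 0.023040106 = 0.4196.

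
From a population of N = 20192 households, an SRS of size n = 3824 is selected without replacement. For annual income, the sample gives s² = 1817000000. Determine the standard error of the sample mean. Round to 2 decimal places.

Under SRS without replacement, Var(ȳ) = (1 − f)·s²/n with f = n/N = 3824/20192 = 0.18938193.
Var(ȳ) = (1 − 0.18938193)·1817000000/3824 = 0.81061807·475156.9 = 385170.77.
SE(ȳ) = √(385170.77) = 620.62.

620.62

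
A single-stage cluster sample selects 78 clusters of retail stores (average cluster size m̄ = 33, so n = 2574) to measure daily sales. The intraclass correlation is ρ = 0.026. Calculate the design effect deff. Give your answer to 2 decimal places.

1.83

deff = 1 + (33 − 1)·0.026 = 1 + 0.832 = 1.832.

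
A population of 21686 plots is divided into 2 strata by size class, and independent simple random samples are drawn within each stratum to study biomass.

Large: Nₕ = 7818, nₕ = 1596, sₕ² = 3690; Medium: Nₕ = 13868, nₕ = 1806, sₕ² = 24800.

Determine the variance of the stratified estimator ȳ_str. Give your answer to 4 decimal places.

5.1235

Var(ȳ_str) = Σₕ Wₕ²(1 − fₕ)sₕ²/nₕ with Wₕ = Nₕ/N, N = 21686.
Large: Wₕ = 0.36050908; term = 0.36050908²·(1 − 0.20414428)·3690/1596 = 0.23914442.
Medium: Wₕ = 0.63949092; term = 0.63949092²·(1 − 0.13022786)·24800/1806 = 4.8843658.
Sum = 5.1235102.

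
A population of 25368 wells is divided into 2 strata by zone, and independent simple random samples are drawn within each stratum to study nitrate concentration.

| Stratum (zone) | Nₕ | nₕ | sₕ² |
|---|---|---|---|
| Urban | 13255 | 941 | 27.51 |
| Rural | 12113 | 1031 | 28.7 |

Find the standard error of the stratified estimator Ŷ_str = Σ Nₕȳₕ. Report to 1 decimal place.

2916.9

Var(Ŷ_str) = Σₕ Nₕ²(1 − fₕ)sₕ²/nₕ.
Urban: 13255²·(1 − 941/13255)·27.51/941 = 4.7717738 × 10^6.
Rural: 12113²·(1 − 1031/12113)·28.7/1031 = 3.7367418 × 10^6.
Sum = 8.5085156 × 10^6.
SE = √(8.5085156 × 10^6) = 2916.9.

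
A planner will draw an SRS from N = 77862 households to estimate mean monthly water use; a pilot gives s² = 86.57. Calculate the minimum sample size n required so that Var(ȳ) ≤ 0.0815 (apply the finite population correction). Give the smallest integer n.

1048

Without fpc, n₀ = s²/D = 86.57/0.0815 = 1062.2086.
With fpc, (1 − n/N)·s²/n ≤ D requires n ≥ n₀/(1 + n₀/N) = 1062.2086/(1 + 1062.2086/77862) = 1047.9128.
Rounding up, n = 1048.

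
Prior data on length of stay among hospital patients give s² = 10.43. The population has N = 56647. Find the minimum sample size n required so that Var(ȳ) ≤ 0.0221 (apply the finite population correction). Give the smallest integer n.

469

Without fpc, n₀ = s²/D = 10.43/0.0221 = 471.9457.
With fpc, (1 − n/N)·s²/n ≤ D requires n ≥ n₀/(1 + n₀/N) = 471.9457/(1 + 471.9457/56647) = 468.0462.
Rounding up, n = 469.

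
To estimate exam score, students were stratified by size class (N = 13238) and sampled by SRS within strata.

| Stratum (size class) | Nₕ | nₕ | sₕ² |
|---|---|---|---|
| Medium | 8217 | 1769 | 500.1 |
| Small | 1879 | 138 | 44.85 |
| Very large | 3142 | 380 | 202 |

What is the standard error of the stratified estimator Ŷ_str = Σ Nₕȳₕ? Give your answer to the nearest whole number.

Var(Ŷ_str) = Σₕ Nₕ²(1 − fₕ)sₕ²/nₕ.
Medium: 8217²·(1 − 1769/8217)·500.1/1769 = 1.4978466 × 10^7.
Small: 1879²·(1 − 138/1879)·44.85/138 = 1.0631852 × 10^6.
Very large: 3142²·(1 − 380/3142)·202/380 = 4.6131505 × 10^6.
Sum = 2.0654802 × 10^7.
SE = √(2.0654802 × 10^7) = 4545.

4545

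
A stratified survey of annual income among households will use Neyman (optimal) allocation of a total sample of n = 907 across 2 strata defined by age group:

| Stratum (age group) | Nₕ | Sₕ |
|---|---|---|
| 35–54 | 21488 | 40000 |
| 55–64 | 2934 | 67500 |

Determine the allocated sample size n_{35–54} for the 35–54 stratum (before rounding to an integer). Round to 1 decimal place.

Neyman allocation: nₕ = n·NₕSₕ / Σⱼ NⱼSⱼ.
Σ NⱼSⱼ = 21488·40000 + 2934·67500 = 1.057565 × 10^9.
n_{35–54} = 907·21488·40000 / (1.057565 × 10^9) = 737.2.

737.2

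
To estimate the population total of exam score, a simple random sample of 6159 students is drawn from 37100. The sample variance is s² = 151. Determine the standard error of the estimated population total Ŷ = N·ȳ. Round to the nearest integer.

Var(Ŷ) = N²·Var(ȳ) = N²·(1 − n/N)·s²/n.
f = 6159/37100 = 0.16601078; Var(ȳ) = 0.83398922·151/6159 = 0.020446886.
Var(Ŷ) = 37100² · 0.020446886 = 2.8143298 × 10^7.
SE(Ŷ) = √(2.8143298 × 10^7) = 5305.

5305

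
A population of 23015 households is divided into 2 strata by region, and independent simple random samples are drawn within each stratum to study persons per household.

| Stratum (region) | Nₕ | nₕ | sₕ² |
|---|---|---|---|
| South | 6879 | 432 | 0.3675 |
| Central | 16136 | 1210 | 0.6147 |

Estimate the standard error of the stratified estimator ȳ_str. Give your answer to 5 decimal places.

Var(ȳ_str) = Σₕ Wₕ²(1 − fₕ)sₕ²/nₕ with Wₕ = Nₕ/N, N = 23015.
South: Wₕ = 0.29889203; term = 0.29889203²·(1 − 0.06279983)·0.3675/432 = 7.1225354 × 10^-5.
Central: Wₕ = 0.70110797; term = 0.70110797²·(1 − 0.07498761)·0.6147/1210 = 2.3099108 × 10^-4.
Sum = 3.0221643 × 10^-4.
SE = √(3.0221643 × 10^-4) = 0.01738.

0.01738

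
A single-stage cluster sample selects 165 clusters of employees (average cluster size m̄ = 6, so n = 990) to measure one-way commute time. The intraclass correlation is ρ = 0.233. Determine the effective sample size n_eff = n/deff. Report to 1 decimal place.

deff = 1 + (6 − 1)·0.233 = 1 + 1.165 = 2.165.
n_eff = 990 / 2.165 = 457.3.

457.3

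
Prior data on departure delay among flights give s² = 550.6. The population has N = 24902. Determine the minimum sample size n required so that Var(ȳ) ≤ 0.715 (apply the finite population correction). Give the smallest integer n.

Without fpc, n₀ = s²/D = 550.6/0.715 = 770.0699.
With fpc, (1 − n/N)·s²/n ≤ D requires n ≥ n₀/(1 + n₀/N) = 770.0699/(1 + 770.0699/24902) = 746.9706.
Rounding up, n = 747.

747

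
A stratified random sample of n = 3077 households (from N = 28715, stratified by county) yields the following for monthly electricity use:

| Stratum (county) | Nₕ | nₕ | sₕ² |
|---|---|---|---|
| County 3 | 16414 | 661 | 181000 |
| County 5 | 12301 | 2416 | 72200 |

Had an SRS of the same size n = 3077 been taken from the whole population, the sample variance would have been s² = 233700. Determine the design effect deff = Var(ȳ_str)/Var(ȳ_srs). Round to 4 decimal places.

1.3313

Var(ȳ_str) = Σ Wₕ²(1−fₕ)sₕ²/nₕ with Wₕ = Nₕ/28715:
  County 3: (16414/28715)²·(1−661/16414)·181000/661 = 85.869152
  County 5: (12301/28715)²·(1−2416/12301)·72200/2416 = 4.4069662
  → Var(ȳ_str) = 90.276118.
Var(ȳ_srs) = (1 − 3077/28715)·233700/3077 = 67.811998.
deff = 90.276118 / 67.811998 = 1.3313.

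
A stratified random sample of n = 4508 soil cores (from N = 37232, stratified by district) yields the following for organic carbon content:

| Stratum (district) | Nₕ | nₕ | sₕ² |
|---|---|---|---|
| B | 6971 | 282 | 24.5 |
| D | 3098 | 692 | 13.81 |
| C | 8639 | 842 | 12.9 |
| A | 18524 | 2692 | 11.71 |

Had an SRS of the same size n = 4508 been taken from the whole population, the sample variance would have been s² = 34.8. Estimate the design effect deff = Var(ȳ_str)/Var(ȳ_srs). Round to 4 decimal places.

Var(ȳ_str) = Σ Wₕ²(1−fₕ)sₕ²/nₕ with Wₕ = Nₕ/37232:
  B: (6971/37232)²·(1−282/6971)·24.5/282 = 0.0029224058
  D: (3098/37232)²·(1−692/3098)·13.81/692 = 1.0730795 × 10^-4
  C: (8639/37232)²·(1−842/8639)·12.9/842 = 7.4445062 × 10^-4
  A: (18524/37232)²·(1−2692/18524)·11.71/2692 = 9.2027932 × 10^-4
  → Var(ȳ_str) = 0.0046944437.
Var(ȳ_srs) = (1 − 4508/37232)·34.8/4508 = 0.0067849297.
deff = 0.0046944437 / 0.0067849297 = 0.6919.

0.6919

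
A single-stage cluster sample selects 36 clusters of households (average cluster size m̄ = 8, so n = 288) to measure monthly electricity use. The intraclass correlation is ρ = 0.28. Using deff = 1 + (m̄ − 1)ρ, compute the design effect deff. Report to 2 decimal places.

2.96

deff = 1 + (8 − 1)·0.28 = 1 + 1.96 = 2.96.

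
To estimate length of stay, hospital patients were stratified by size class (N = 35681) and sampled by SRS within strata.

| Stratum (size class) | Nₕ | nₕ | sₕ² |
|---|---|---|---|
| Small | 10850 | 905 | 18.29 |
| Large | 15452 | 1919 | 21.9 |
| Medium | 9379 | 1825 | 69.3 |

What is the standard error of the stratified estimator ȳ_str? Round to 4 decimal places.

0.0755

Var(ȳ_str) = Σₕ Wₕ²(1 − fₕ)sₕ²/nₕ with Wₕ = Nₕ/N, N = 35681.
Small: Wₕ = 0.30408341; term = 0.30408341²·(1 − 0.08341014)·18.29/905 = 0.0017128748.
Large: Wₕ = 0.43305961; term = 0.43305961²·(1 − 0.12419104)·21.9/1919 = 0.0018744501.
Medium: Wₕ = 0.26285698; term = 0.26285698²·(1 − 0.19458364)·69.3/1825 = 0.0021131477.
Sum = 0.0057004726.
SE = √(0.0057004726) = 0.0755.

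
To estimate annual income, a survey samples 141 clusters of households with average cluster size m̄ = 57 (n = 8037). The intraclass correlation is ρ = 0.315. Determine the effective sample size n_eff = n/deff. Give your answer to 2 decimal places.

431.17

deff = 1 + (57 − 1)·0.315 = 1 + 17.64 = 18.64.
n_eff = 8037 / 18.64 = 431.17.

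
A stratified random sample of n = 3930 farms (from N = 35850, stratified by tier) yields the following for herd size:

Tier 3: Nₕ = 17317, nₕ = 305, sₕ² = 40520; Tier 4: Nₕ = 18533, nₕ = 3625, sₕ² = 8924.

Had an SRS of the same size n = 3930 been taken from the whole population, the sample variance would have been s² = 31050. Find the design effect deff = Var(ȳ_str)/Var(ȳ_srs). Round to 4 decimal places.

4.4041

Var(ȳ_str) = Σ Wₕ²(1−fₕ)sₕ²/nₕ with Wₕ = Nₕ/35850:
  Tier 3: (17317/35850)²·(1−305/17317)·40520/305 = 30.452245
  Tier 4: (18533/35850)²·(1−3625/18533)·8924/3625 = 0.52922255
  → Var(ȳ_str) = 30.981468.
Var(ȳ_srs) = (1 − 3930/35850)·31050/3930 = 7.0346546.
deff = 30.981468 / 7.0346546 = 4.4041.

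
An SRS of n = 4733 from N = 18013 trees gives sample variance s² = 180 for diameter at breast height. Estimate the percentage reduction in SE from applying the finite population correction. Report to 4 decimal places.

14.1370

f = n/N = 4733/18013 = 0.26275468.
SE_no-fpc = √(s²/n) = 0.19501499; SE_fpc = √((1−f)s²/n) = 0.16744571.
Ratio = √(1−f) = 0.85862991. Reduction = 100·(1 − 0.85862991) = 14.1370%.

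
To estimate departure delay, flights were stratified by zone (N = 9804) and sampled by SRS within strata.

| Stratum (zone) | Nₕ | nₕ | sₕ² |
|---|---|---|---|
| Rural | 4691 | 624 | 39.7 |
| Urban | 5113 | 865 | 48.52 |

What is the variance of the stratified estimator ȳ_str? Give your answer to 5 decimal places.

Var(ȳ_str) = Σₕ Wₕ²(1 − fₕ)sₕ²/nₕ with Wₕ = Nₕ/N, N = 9804.
Rural: Wₕ = 0.47847817; term = 0.47847817²·(1 − 0.13302068)·39.7/624 = 0.012628126.
Urban: Wₕ = 0.52152183; term = 0.52152183²·(1 − 0.16917661)·48.52/865 = 0.012675304.
Sum = 0.02530343.

0.02530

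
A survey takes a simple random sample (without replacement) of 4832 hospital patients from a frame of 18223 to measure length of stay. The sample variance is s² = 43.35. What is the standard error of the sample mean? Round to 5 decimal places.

Under SRS without replacement, Var(ȳ) = (1 − f)·s²/n with f = n/N = 4832/18223 = 0.26515941.
Var(ȳ) = (1 − 0.26515941)·43.35/4832 = 0.73484059·0.0089714404 = 0.0065925785.
SE(ȳ) = √(0.0065925785) = 0.08119.

0.08119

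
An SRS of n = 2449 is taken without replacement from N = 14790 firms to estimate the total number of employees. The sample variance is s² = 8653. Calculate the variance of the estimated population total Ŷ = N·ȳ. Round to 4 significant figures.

Var(Ŷ) = N²·Var(ȳ) = N²·(1 − n/N)·s²/n.
f = 2449/14790 = 0.16558485; Var(ȳ) = 0.83441515·8653/2449 = 2.9482214.
Var(Ŷ) = 14790² · 2.9482214 = 6.4490604 × 10^8.

6.449 × 10^8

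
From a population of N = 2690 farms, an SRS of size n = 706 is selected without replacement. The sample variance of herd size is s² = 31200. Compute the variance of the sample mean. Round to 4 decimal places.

Under SRS without replacement, Var(ȳ) = (1 − f)·s²/n with f = n/N = 706/2690 = 0.26245353.
Var(ȳ) = (1 − 0.26245353)·31200/706 = 0.73754647·44.192635 = 32.594122.

32.5941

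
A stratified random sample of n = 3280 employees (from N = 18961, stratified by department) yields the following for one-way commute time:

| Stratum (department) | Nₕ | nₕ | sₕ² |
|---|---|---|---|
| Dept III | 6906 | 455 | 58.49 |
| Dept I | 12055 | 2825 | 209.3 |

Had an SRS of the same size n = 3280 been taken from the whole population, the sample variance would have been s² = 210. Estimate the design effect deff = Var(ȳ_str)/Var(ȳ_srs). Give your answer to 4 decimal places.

0.7339

Var(ȳ_str) = Σ Wₕ²(1−fₕ)sₕ²/nₕ with Wₕ = Nₕ/18961:
  Dept III: (6906/18961)²·(1−455/6906)·58.49/455 = 0.015929471
  Dept I: (12055/18961)²·(1−2825/12055)·209.3/2825 = 0.022929639
  → Var(ȳ_str) = 0.03885911.
Var(ȳ_srs) = (1 − 3280/18961)·210/3280 = 0.052949025.
deff = 0.03885911 / 0.052949025 = 0.7339.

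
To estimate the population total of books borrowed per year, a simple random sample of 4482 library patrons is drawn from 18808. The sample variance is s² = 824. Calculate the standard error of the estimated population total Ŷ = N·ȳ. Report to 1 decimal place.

Var(Ŷ) = N²·Var(ȳ) = N²·(1 − n/N)·s²/n.
f = 4482/18808 = 0.23830285; Var(ȳ) = 0.76169715·824/4482 = 0.14003535.
Var(Ŷ) = 18808² · 0.14003535 = 4.9536226 × 10^7.
SE(Ŷ) = √(4.9536226 × 10^7) = 7038.2.

7038.2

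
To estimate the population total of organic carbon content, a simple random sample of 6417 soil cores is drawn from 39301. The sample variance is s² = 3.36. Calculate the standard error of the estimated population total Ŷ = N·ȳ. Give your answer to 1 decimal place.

822.6

Var(Ŷ) = N²·Var(ȳ) = N²·(1 − n/N)·s²/n.
f = 6417/39301 = 0.16327829; Var(ȳ) = 0.83672171·3.36/6417 = 4.3811516 × 10^-4.
Var(Ŷ) = 39301² · (4.3811516 × 10^-4) = 676698.92.
SE(Ŷ) = √(676698.92) = 822.6.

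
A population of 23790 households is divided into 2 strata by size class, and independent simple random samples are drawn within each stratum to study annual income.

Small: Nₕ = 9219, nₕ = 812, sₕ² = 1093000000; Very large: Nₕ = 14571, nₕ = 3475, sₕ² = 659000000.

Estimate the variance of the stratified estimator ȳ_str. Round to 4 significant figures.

Var(ȳ_str) = Σₕ Wₕ²(1 − fₕ)sₕ²/nₕ with Wₕ = Nₕ/N, N = 23790.
Small: Wₕ = 0.38751576; term = 0.38751576²·(1 − 0.08807897)·1093000000/812 = 184331.74.
Very large: Wₕ = 0.61248424; term = 0.61248424²·(1 − 0.23848741)·659000000/3475 = 54174.826.
Sum = 238506.57.

238500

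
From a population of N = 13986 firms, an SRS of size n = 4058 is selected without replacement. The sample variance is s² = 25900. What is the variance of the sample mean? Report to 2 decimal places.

Under SRS without replacement, Var(ȳ) = (1 − f)·s²/n with f = n/N = 4058/13986 = 0.29014729.
Var(ȳ) = (1 − 0.29014729)·25900/4058 = 0.70985271·6.3824544 = 4.5306026.

4.53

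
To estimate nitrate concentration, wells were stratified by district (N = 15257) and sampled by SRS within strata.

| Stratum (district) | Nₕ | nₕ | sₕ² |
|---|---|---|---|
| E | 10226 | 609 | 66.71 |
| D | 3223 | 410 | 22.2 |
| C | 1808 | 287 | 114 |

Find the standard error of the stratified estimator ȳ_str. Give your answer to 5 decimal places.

0.23039

Var(ȳ_str) = Σₕ Wₕ²(1 − fₕ)sₕ²/nₕ with Wₕ = Nₕ/N, N = 15257.
E: Wₕ = 0.67024972; term = 0.67024972²·(1 − 0.05955408)·66.71/609 = 0.046278658.
D: Wₕ = 0.21124730; term = 0.21124730²·(1 − 0.12721067)·22.2/410 = 0.0021089237.
C: Wₕ = 0.11850298; term = 0.11850298²·(1 − 0.15873894)·114/287 = 0.0046925867.
Sum = 0.053080168.
SE = √(0.053080168) = 0.23039.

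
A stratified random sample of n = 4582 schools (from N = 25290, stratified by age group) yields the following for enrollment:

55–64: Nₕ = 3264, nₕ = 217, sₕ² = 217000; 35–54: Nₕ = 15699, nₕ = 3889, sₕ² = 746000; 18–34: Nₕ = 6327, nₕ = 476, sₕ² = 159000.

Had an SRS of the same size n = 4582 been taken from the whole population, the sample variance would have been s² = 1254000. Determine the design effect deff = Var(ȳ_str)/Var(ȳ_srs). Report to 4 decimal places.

0.4038

Var(ȳ_str) = Σ Wₕ²(1−fₕ)sₕ²/nₕ with Wₕ = Nₕ/25290:
  55–64: (3264/25290)²·(1−217/3264)·217000/217 = 15.549805
  35–54: (15699/25290)²·(1−3889/15699)·746000/3889 = 55.606443
  18–34: (6327/25290)²·(1−476/6327)·159000/476 = 19.333944
  → Var(ȳ_str) = 90.490192.
Var(ȳ_srs) = (1 − 4582/25290)·1254000/4582 = 224.0948.
deff = 90.490192 / 224.0948 = 0.4038.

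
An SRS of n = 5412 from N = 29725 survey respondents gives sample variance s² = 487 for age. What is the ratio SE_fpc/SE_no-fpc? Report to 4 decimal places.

f = n/N = 5412/29725 = 0.18206897.
SE_no-fpc = √(s²/n) = 0.29997536; SE_fpc = √((1−f)s²/n) = 0.27129634.
Ratio = √(1−f) = 0.90439540.

0.9044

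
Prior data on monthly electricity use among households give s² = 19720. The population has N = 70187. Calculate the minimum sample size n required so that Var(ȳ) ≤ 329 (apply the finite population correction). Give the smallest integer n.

Without fpc, n₀ = s²/D = 19720/329 = 59.9392.
With fpc, (1 − n/N)·s²/n ≤ D requires n ≥ n₀/(1 + n₀/N) = 59.9392/(1 + 59.9392/70187) = 59.8881.
Rounding up, n = 60.

60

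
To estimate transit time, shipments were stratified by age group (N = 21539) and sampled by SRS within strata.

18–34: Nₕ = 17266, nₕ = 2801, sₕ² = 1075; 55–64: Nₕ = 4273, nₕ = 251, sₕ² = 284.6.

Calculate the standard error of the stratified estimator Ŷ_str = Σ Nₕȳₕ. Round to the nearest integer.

Var(Ŷ_str) = Σₕ Nₕ²(1 − fₕ)sₕ²/nₕ.
18–34: 17266²·(1 − 2801/17266)·1075/2801 = 9.585296 × 10^7.
55–64: 4273²·(1 − 251/4273)·284.6/251 = 1.9486603 × 10^7.
Sum = 1.1533956 × 10^8.
SE = √(1.1533956 × 10^8) = 10740.

10740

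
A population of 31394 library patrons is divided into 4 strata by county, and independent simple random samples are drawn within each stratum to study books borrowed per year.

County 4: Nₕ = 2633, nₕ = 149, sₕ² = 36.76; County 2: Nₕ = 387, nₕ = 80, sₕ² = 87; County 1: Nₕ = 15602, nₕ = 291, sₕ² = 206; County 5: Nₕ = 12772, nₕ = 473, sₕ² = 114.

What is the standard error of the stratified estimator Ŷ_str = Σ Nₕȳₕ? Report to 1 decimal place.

14446.7

Var(Ŷ_str) = Σₕ Nₕ²(1 − fₕ)sₕ²/nₕ.
County 4: 2633²·(1 − 149/2633)·36.76/149 = 1.6135844 × 10^6.
County 2: 387²·(1 − 80/387)·87/80 = 129204.79.
County 1: 15602²·(1 − 291/15602)·206/291 = 1.6910563 × 10^8.
County 5: 12772²·(1 − 473/12772)·114/473 = 3.7859286 × 10^7.
Sum = 2.0870771 × 10^8.
SE = √(2.0870771 × 10^8) = 14446.7.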